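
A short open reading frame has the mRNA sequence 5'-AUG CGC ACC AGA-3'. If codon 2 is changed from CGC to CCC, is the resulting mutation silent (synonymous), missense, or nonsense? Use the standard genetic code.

Position 5 falls in codon 2: CGC → Arg.
After the substitution the codon is CCC → Pro.
Arg ≠ Pro, so this is a missense mutation.

missense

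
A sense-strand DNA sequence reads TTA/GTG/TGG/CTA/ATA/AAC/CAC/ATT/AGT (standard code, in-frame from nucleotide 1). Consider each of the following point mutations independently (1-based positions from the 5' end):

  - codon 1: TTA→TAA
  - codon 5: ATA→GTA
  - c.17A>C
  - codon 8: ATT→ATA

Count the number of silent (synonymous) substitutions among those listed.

Codon 1: TTA (Leu) → TAA (Stop) — nonsense.
Codon 5: ATA (Ile) → GTA (Val) — missense.
Codon 6: AAC (Asn) → ACC (Thr) — missense.
Codon 8: ATT (Ile) → ATA (Ile) — synonymous.
Synonymous: 1 of 4.

1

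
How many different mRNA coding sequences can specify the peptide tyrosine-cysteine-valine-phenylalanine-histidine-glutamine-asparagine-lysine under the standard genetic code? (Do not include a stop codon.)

512

Tyr: 2 codons.
Cys: 2 codons.
Val: 4 codons.
Phe: 2 codons.
His: 2 codons.
Gln: 2 codons.
Asn: 2 codons.
Lys: 2 codons.
2 × 2 × 4 × 2 × 2 × 2 × 2 × 2 = 512.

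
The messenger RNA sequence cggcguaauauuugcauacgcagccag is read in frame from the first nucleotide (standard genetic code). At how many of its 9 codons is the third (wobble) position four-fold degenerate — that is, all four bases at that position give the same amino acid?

3

Codon 1 CGG (Arg): third position 4-fold.
Codon 2 CGU (Arg): third position 4-fold.
Codon 3 AAU (Asn): third position 2-fold.
Codon 4 AUU (Ile): third position 3-fold.
Codon 5 UGC (Cys): third position 2-fold.
Codon 6 AUA (Ile): third position 3-fold.
Codon 7 CGC (Arg): third position 4-fold.
Codon 8 AGC (Ser): third position 2-fold.
Codon 9 CAG (Gln): third position 2-fold.
Four-fold degenerate third positions: 3.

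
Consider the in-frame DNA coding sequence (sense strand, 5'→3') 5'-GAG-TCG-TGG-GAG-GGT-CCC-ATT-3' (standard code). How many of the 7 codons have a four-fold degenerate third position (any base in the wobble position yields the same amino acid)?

Codon 1 GAG (Glu): third position 2-fold.
Codon 2 TCG (Ser): third position 4-fold.
Codon 3 TGG (Trp): third position 1-fold.
Codon 4 GAG (Glu): third position 2-fold.
Codon 5 GGT (Gly): third position 4-fold.
Codon 6 CCC (Pro): third position 4-fold.
Codon 7 ATT (Ile): third position 3-fold.
Four-fold degenerate third positions: 3.

3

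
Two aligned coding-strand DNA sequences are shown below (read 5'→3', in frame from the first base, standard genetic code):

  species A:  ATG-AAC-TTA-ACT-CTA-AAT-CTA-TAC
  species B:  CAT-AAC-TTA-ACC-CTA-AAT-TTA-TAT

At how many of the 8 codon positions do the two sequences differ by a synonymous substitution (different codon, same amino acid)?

Codon 1: ATG Met / CAT His — nonsynonymous.
Codon 2: AAC Asn / AAC Asn — identical.
Codon 3: TTA Leu / TTA Leu — identical.
Codon 4: ACT Thr / ACC Thr — synonymous.
Codon 5: CTA Leu / CTA Leu — identical.
Codon 6: AAT Asn / AAT Asn — identical.
Codon 7: CTA Leu / TTA Leu — synonymous.
Codon 8: TAC Tyr / TAT Tyr — synonymous.
Synonymous differences: 3.

3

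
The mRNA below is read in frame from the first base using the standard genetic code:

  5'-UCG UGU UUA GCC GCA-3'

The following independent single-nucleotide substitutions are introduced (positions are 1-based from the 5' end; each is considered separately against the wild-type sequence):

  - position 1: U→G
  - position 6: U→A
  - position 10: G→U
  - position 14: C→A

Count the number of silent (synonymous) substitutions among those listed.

Codon 1: UCG (Ser) → GCG (Ala) — missense.
Codon 2: UGU (Cys) → UGA (Stop) — nonsense.
Codon 4: GCC (Ala) → UCC (Ser) — missense.
Codon 5: GCA (Ala) → GAA (Glu) — missense.
Synonymous: 0 of 4.

0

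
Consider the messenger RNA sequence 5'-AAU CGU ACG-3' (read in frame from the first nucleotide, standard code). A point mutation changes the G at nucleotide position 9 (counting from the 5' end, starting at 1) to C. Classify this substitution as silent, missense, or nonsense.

Position 9 falls in codon 3: ACG → Thr.
After the substitution the codon is ACC → Thr.
Both encode Thr, so the change is synonymous.

silent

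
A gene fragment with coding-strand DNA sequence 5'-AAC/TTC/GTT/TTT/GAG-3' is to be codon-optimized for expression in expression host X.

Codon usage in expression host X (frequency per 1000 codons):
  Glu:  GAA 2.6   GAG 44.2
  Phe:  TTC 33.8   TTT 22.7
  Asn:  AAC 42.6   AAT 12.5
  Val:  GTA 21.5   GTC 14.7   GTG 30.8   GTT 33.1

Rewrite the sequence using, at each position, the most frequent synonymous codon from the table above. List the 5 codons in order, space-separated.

AAC TTC GTT TTC GAG

Codon 1 (Asn): best is AAC at 42.6.
Codon 2 (Phe): best is TTC at 33.8.
Codon 3 (Val): best is GTT at 33.1.
Codon 4 (Phe): best is TTC at 33.8.
Codon 5 (Glu): best is GAG at 44.2.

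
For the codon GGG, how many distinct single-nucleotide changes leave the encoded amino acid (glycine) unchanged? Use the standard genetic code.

3

Position 1: none → 0 synonymous.
Position 2: none → 0 synonymous.
Position 3: GGT, GGC, GGA → 3 synonymous.
Total: 0 + 0 + 3 = 3.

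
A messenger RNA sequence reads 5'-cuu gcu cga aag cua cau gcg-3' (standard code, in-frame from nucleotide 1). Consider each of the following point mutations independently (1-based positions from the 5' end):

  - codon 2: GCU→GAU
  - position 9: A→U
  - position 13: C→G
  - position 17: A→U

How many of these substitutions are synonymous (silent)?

Codon 2: GCU (Ala) → GAU (Asp) — missense.
Codon 3: CGA (Arg) → CGU (Arg) — synonymous.
Codon 5: CUA (Leu) → GUA (Val) — missense.
Codon 6: CAU (His) → CUU (Leu) — missense.
Synonymous: 1 of 4.

1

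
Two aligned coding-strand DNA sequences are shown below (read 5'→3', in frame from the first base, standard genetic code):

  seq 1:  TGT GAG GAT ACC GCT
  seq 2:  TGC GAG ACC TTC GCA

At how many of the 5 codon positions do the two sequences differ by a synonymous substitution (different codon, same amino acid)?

2

Codon 1: TGT Cys / TGC Cys — synonymous.
Codon 2: GAG Glu / GAG Glu — identical.
Codon 3: GAT Asp / ACC Thr — nonsynonymous.
Codon 4: ACC Thr / TTC Phe — nonsynonymous.
Codon 5: GCT Ala / GCA Ala — synonymous.
Synonymous differences: 2.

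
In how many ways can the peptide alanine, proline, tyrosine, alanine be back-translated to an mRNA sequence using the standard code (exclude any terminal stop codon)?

Ala: 4 codons.
Pro: 4 codons.
Tyr: 2 codons.
Ala: 4 codons.
4 × 4 × 2 × 4 = 128.

128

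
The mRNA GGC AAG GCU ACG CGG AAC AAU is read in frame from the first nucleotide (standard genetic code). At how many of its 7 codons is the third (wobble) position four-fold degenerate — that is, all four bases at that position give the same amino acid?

Codon 1 GGC (Gly): third position 4-fold.
Codon 2 AAG (Lys): third position 2-fold.
Codon 3 GCU (Ala): third position 4-fold.
Codon 4 ACG (Thr): third position 4-fold.
Codon 5 CGG (Arg): third position 4-fold.
Codon 6 AAC (Asn): third position 2-fold.
Codon 7 AAU (Asn): third position 2-fold.
Four-fold degenerate third positions: 4.

4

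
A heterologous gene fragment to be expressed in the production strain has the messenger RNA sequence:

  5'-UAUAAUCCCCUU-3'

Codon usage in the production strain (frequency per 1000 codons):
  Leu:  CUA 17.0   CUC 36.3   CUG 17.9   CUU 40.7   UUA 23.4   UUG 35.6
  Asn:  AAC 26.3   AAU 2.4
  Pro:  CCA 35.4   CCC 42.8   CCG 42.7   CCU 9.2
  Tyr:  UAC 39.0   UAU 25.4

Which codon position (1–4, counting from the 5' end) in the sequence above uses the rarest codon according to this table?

2

Codon 1 UAU (Tyr): 25.4 per 1000.
Codon 2 AAU (Asn): 2.4 per 1000.
Codon 3 CCC (Pro): 42.8 per 1000.
Codon 4 CUU (Leu): 40.7 per 1000.
Lowest frequency is 2.4 at codon 2.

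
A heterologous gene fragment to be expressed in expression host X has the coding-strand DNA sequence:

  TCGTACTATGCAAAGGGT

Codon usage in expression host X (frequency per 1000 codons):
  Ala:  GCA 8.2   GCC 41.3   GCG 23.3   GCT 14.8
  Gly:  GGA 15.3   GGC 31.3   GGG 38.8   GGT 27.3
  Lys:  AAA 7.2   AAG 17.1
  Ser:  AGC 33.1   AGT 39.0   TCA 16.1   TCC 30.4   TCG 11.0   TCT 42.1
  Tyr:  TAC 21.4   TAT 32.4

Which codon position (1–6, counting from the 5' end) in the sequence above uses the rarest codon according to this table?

Codon 1 TCG (Ser): 11.0 per 1000.
Codon 2 TAC (Tyr): 21.4 per 1000.
Codon 3 TAT (Tyr): 32.4 per 1000.
Codon 4 GCA (Ala): 8.2 per 1000.
Codon 5 AAG (Lys): 17.1 per 1000.
Codon 6 GGT (Gly): 27.3 per 1000.
Lowest frequency is 8.2 at codon 4.

4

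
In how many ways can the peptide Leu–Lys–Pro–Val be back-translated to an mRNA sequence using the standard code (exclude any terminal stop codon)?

Leu: 6 codons.
Lys: 2 codons.
Pro: 4 codons.
Val: 4 codons.
6 × 2 × 4 × 4 = 192.

192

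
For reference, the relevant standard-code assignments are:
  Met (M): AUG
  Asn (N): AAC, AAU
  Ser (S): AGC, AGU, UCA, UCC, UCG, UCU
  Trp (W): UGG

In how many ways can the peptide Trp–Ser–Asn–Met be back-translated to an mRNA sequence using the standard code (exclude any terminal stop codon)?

12

Trp: 1 codon.
Ser: 6 codons.
Asn: 2 codons.
Met: 1 codon.
1 × 6 × 2 × 1 = 12.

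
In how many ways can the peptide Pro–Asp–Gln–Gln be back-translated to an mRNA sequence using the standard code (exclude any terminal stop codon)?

32

Pro: 4 codons.
Asp: 2 codons.
Gln: 2 codons.
Gln: 2 codons.
4 × 2 × 2 × 2 = 32.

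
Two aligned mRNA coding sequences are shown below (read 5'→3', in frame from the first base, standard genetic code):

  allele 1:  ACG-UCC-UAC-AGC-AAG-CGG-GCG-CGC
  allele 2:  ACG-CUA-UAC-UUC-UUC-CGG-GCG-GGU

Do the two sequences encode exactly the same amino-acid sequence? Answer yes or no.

Codon 1: ACG Thr / ACG Thr — identical.
Codon 2: UCC Ser / CUA Leu — nonsynonymous.
Codon 3: UAC Tyr / UAC Tyr — identical.
Codon 4: AGC Ser / UUC Phe — nonsynonymous.
Codon 5: AAG Lys / UUC Phe — nonsynonymous.
Codon 6: CGG Arg / CGG Arg — identical.
Codon 7: GCG Ala / GCG Ala — identical.
Codon 8: CGC Arg / GGU Gly — nonsynonymous.
Nonsynonymous differences: 4 → different protein.

no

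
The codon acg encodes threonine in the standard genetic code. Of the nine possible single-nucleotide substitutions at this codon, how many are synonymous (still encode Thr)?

Position 1: none → 0 synonymous.
Position 2: none → 0 synonymous.
Position 3: ACU, ACC, ACA → 3 synonymous.
Total: 0 + 0 + 3 = 3.

3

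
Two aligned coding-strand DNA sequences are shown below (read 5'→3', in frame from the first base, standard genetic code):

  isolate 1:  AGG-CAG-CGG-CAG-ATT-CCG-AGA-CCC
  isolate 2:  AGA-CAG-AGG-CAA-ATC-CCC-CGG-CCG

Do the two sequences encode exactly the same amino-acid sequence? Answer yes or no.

Codon 1: AGG Arg / AGA Arg — synonymous.
Codon 2: CAG Gln / CAG Gln — identical.
Codon 3: CGG Arg / AGG Arg — synonymous.
Codon 4: CAG Gln / CAA Gln — synonymous.
Codon 5: ATT Ile / ATC Ile — synonymous.
Codon 6: CCG Pro / CCC Pro — synonymous.
Codon 7: AGA Arg / CGG Arg — synonymous.
Codon 8: CCC Pro / CCG Pro — synonymous.
Nonsynonymous differences: 0 → same protein.

yes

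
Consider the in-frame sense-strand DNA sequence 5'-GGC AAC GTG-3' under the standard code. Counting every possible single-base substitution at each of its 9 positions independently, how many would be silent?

Codon 1 (GGC, Gly): 3 synonymous substitutions.
Codon 2 (AAC, Asn): 1 synonymous substitution.
Codon 3 (GTG, Val): 3 synonymous substitutions.
Total: 3 + 1 + 3 = 7.

7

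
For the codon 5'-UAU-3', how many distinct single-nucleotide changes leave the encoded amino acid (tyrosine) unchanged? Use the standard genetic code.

1

Position 1: none → 0 synonymous.
Position 2: none → 0 synonymous.
Position 3: UAC → 1 synonymous.
Total: 0 + 0 + 1 = 1.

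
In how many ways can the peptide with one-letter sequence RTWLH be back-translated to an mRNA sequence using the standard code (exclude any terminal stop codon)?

288

Arg: 6 codons.
Thr: 4 codons.
Trp: 1 codon.
Leu: 6 codons.
His: 2 codons.
6 × 4 × 1 × 6 × 2 = 288.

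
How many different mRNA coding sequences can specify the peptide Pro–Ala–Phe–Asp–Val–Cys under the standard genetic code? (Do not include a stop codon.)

512

Pro: 4 codons.
Ala: 4 codons.
Phe: 2 codons.
Asp: 2 codons.
Val: 4 codons.
Cys: 2 codons.
4 × 4 × 2 × 2 × 4 × 2 = 512.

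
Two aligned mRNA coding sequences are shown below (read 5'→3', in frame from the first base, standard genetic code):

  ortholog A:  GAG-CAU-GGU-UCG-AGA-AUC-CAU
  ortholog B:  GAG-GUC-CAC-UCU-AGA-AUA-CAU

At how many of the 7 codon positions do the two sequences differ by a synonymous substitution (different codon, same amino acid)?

Codon 1: GAG Glu / GAG Glu — identical.
Codon 2: CAU His / GUC Val — nonsynonymous.
Codon 3: GGU Gly / CAC His — nonsynonymous.
Codon 4: UCG Ser / UCU Ser — synonymous.
Codon 5: AGA Arg / AGA Arg — identical.
Codon 6: AUC Ile / AUA Ile — synonymous.
Codon 7: CAU His / CAU His — identical.
Synonymous differences: 2.

2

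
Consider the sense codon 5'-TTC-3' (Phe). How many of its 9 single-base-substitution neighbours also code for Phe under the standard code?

Position 1: none → 0 synonymous.
Position 2: none → 0 synonymous.
Position 3: TTT → 1 synonymous.
Total: 0 + 0 + 1 = 1.

1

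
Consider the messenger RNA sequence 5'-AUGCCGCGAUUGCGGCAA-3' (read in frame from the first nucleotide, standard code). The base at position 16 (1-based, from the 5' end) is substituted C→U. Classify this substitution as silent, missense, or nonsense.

Position 16 falls in codon 6: CAA → Gln.
After the substitution the codon is UAA → Stop.
The new codon is a stop codon, so this is a nonsense mutation.

nonsense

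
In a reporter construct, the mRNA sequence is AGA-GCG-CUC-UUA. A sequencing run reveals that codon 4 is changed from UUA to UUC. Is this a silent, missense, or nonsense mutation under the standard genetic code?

missense

Position 12 falls in codon 4: UUA → Leu.
After the substitution the codon is UUC → Phe.
Leu ≠ Phe, so this is a missense mutation.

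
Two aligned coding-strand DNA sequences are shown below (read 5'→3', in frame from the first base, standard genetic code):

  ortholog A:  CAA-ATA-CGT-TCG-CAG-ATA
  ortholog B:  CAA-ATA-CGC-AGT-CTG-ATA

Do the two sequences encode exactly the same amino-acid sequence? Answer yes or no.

no

Codon 1: CAA Gln / CAA Gln — identical.
Codon 2: ATA Ile / ATA Ile — identical.
Codon 3: CGT Arg / CGC Arg — synonymous.
Codon 4: TCG Ser / AGT Ser — synonymous.
Codon 5: CAG Gln / CTG Leu — nonsynonymous.
Codon 6: ATA Ile / ATA Ile — identical.
Nonsynonymous differences: 1 → different protein.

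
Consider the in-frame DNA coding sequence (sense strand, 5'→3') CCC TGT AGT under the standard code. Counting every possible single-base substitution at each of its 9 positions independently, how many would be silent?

5

Codon 1 (CCC, Pro): 3 synonymous substitutions.
Codon 2 (TGT, Cys): 1 synonymous substitution.
Codon 3 (AGT, Ser): 1 synonymous substitution.
Total: 3 + 1 + 1 = 5.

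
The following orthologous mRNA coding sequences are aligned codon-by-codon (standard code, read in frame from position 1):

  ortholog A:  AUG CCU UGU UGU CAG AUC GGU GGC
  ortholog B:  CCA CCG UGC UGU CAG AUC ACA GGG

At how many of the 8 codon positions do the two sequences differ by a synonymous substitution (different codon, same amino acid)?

Codon 1: AUG Met / CCA Pro — nonsynonymous.
Codon 2: CCU Pro / CCG Pro — synonymous.
Codon 3: UGU Cys / UGC Cys — synonymous.
Codon 4: UGU Cys / UGU Cys — identical.
Codon 5: CAG Gln / CAG Gln — identical.
Codon 6: AUC Ile / AUC Ile — identical.
Codon 7: GGU Gly / ACA Thr — nonsynonymous.
Codon 8: GGC Gly / GGG Gly — synonymous.
Synonymous differences: 3.

3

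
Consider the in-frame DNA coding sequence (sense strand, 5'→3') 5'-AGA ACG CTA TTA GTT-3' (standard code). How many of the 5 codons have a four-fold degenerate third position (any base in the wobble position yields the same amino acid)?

Codon 1 AGA (Arg): third position 2-fold.
Codon 2 ACG (Thr): third position 4-fold.
Codon 3 CTA (Leu): third position 4-fold.
Codon 4 TTA (Leu): third position 2-fold.
Codon 5 GTT (Val): third position 4-fold.
Four-fold degenerate third positions: 3.

3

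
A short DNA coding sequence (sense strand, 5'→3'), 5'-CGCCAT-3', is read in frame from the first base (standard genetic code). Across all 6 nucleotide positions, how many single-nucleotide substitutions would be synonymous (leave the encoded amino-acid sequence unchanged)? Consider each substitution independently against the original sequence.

4

Codon 1 (CGC, Arg): 3 synonymous substitutions.
Codon 2 (CAT, His): 1 synonymous substitution.
Total: 3 + 1 = 4.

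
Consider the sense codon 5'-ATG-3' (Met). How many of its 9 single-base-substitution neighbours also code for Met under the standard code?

0

Position 1: none → 0 synonymous.
Position 2: none → 0 synonymous.
Position 3: none → 0 synonymous.
Total: 0 + 0 + 0 = 0.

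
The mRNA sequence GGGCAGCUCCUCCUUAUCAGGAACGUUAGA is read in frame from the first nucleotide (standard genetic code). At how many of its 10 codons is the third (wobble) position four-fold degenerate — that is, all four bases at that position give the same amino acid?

Codon 1 GGG (Gly): third position 4-fold.
Codon 2 CAG (Gln): third position 2-fold.
Codon 3 CUC (Leu): third position 4-fold.
Codon 4 CUC (Leu): third position 4-fold.
Codon 5 CUU (Leu): third position 4-fold.
Codon 6 AUC (Ile): third position 3-fold.
Codon 7 AGG (Arg): third position 2-fold.
Codon 8 AAC (Asn): third position 2-fold.
Codon 9 GUU (Val): third position 4-fold.
Codon 10 AGA (Arg): third position 2-fold.
Four-fold degenerate third positions: 5.

5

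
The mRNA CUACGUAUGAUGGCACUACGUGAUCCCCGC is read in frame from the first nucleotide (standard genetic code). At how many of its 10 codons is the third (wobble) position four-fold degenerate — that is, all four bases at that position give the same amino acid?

7

Codon 1 CUA (Leu): third position 4-fold.
Codon 2 CGU (Arg): third position 4-fold.
Codon 3 AUG (Met): third position 1-fold.
Codon 4 AUG (Met): third position 1-fold.
Codon 5 GCA (Ala): third position 4-fold.
Codon 6 CUA (Leu): third position 4-fold.
Codon 7 CGU (Arg): third position 4-fold.
Codon 8 GAU (Asp): third position 2-fold.
Codon 9 CCC (Pro): third position 4-fold.
Codon 10 CGC (Arg): third position 4-fold.
Four-fold degenerate third positions: 7.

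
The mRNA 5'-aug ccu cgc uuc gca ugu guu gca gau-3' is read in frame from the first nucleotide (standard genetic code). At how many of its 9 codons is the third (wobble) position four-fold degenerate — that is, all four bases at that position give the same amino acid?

Codon 1 AUG (Met): third position 1-fold.
Codon 2 CCU (Pro): third position 4-fold.
Codon 3 CGC (Arg): third position 4-fold.
Codon 4 UUC (Phe): third position 2-fold.
Codon 5 GCA (Ala): third position 4-fold.
Codon 6 UGU (Cys): third position 2-fold.
Codon 7 GUU (Val): third position 4-fold.
Codon 8 GCA (Ala): third position 4-fold.
Codon 9 GAU (Asp): third position 2-fold.
Four-fold degenerate third positions: 5.

5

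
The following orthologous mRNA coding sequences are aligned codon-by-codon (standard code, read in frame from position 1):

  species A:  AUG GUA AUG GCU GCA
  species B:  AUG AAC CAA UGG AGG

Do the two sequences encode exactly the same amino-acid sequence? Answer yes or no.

no

Codon 1: AUG Met / AUG Met — identical.
Codon 2: GUA Val / AAC Asn — nonsynonymous.
Codon 3: AUG Met / CAA Gln — nonsynonymous.
Codon 4: GCU Ala / UGG Trp — nonsynonymous.
Codon 5: GCA Ala / AGG Arg — nonsynonymous.
Nonsynonymous differences: 4 → different protein.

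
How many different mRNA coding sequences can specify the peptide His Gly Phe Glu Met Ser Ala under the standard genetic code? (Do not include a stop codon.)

His: 2 codons.
Gly: 4 codons.
Phe: 2 codons.
Glu: 2 codons.
Met: 1 codon.
Ser: 6 codons.
Ala: 4 codons.
2 × 4 × 2 × 2 × 1 × 6 × 4 = 768.

768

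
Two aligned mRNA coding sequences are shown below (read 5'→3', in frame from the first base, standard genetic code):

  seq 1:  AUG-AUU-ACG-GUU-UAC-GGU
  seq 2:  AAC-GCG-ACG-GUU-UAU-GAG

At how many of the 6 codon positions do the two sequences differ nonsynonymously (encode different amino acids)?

3

Codon 1: AUG Met / AAC Asn — nonsynonymous.
Codon 2: AUU Ile / GCG Ala — nonsynonymous.
Codon 3: ACG Thr / ACG Thr — identical.
Codon 4: GUU Val / GUU Val — identical.
Codon 5: UAC Tyr / UAU Tyr — synonymous.
Codon 6: GGU Gly / GAG Glu — nonsynonymous.
Nonsynonymous differences: 3.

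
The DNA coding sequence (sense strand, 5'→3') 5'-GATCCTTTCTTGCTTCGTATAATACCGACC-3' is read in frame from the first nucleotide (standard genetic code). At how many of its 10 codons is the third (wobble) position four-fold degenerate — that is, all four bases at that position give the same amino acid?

Codon 1 GAT (Asp): third position 2-fold.
Codon 2 CCT (Pro): third position 4-fold.
Codon 3 TTC (Phe): third position 2-fold.
Codon 4 TTG (Leu): third position 2-fold.
Codon 5 CTT (Leu): third position 4-fold.
Codon 6 CGT (Arg): third position 4-fold.
Codon 7 ATA (Ile): third position 3-fold.
Codon 8 ATA (Ile): third position 3-fold.
Codon 9 CCG (Pro): third position 4-fold.
Codon 10 ACC (Thr): third position 4-fold.
Four-fold degenerate third positions: 5.

5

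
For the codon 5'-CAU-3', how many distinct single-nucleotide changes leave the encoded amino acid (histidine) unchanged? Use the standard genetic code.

1

Position 1: none → 0 synonymous.
Position 2: none → 0 synonymous.
Position 3: CAC → 1 synonymous.
Total: 0 + 0 + 1 = 1.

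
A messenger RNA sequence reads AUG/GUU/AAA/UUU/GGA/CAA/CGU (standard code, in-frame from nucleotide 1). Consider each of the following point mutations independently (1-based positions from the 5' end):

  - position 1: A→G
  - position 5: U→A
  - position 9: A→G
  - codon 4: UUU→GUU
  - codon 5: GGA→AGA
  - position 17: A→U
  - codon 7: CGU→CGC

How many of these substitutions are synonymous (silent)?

Codon 1: AUG (Met) → GUG (Val) — missense.
Codon 2: GUU (Val) → GAU (Asp) — missense.
Codon 3: AAA (Lys) → AAG (Lys) — synonymous.
Codon 4: UUU (Phe) → GUU (Val) — missense.
Codon 5: GGA (Gly) → AGA (Arg) — missense.
Codon 6: CAA (Gln) → CUA (Leu) — missense.
Codon 7: CGU (Arg) → CGC (Arg) — synonymous.
Synonymous: 2 of 7.

2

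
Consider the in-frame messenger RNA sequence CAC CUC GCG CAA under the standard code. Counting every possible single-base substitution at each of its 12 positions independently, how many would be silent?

Codon 1 (CAC, His): 1 synonymous substitution.
Codon 2 (CUC, Leu): 3 synonymous substitutions.
Codon 3 (GCG, Ala): 3 synonymous substitutions.
Codon 4 (CAA, Gln): 1 synonymous substitution.
Total: 1 + 3 + 3 + 1 = 8.

8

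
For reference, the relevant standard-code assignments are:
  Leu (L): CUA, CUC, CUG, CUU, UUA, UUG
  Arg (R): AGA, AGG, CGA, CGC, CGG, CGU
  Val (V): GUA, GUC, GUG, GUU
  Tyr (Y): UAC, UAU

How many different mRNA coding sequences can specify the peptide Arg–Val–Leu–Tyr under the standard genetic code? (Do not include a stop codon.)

288

Arg: 6 codons.
Val: 4 codons.
Leu: 6 codons.
Tyr: 2 codons.
6 × 4 × 6 × 2 = 288.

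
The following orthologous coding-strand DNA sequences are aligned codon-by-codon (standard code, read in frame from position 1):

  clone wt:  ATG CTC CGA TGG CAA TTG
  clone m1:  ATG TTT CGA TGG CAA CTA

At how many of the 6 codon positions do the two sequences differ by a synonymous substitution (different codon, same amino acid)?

Codon 1: ATG Met / ATG Met — identical.
Codon 2: CTC Leu / TTT Phe — nonsynonymous.
Codon 3: CGA Arg / CGA Arg — identical.
Codon 4: TGG Trp / TGG Trp — identical.
Codon 5: CAA Gln / CAA Gln — identical.
Codon 6: TTG Leu / CTA Leu — synonymous.
Synonymous differences: 1.

1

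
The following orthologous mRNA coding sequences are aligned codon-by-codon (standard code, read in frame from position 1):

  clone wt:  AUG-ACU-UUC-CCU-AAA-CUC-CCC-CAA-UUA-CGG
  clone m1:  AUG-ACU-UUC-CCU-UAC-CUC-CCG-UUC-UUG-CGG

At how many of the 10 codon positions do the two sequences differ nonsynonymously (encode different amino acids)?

2

Codon 1: AUG Met / AUG Met — identical.
Codon 2: ACU Thr / ACU Thr — identical.
Codon 3: UUC Phe / UUC Phe — identical.
Codon 4: CCU Pro / CCU Pro — identical.
Codon 5: AAA Lys / UAC Tyr — nonsynonymous.
Codon 6: CUC Leu / CUC Leu — identical.
Codon 7: CCC Pro / CCG Pro — synonymous.
Codon 8: CAA Gln / UUC Phe — nonsynonymous.
Codon 9: UUA Leu / UUG Leu — synonymous.
Codon 10: CGG Arg / CGG Arg — identical.
Nonsynonymous differences: 2.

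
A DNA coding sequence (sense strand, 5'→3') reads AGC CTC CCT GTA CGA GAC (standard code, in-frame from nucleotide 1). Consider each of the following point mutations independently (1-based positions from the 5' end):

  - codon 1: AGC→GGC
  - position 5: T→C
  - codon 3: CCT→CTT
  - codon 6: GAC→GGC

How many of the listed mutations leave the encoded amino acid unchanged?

Codon 1: AGC (Ser) → GGC (Gly) — missense.
Codon 2: CTC (Leu) → CCC (Pro) — missense.
Codon 3: CCT (Pro) → CTT (Leu) — missense.
Codon 6: GAC (Asp) → GGC (Gly) — missense.
Synonymous: 0 of 4.

0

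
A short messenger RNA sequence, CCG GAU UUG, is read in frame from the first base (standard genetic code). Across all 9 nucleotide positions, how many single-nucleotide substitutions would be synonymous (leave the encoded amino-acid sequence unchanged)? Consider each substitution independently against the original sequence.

6

Codon 1 (CCG, Pro): 3 synonymous substitutions.
Codon 2 (GAU, Asp): 1 synonymous substitution.
Codon 3 (UUG, Leu): 2 synonymous substitutions.
Total: 3 + 1 + 2 = 6.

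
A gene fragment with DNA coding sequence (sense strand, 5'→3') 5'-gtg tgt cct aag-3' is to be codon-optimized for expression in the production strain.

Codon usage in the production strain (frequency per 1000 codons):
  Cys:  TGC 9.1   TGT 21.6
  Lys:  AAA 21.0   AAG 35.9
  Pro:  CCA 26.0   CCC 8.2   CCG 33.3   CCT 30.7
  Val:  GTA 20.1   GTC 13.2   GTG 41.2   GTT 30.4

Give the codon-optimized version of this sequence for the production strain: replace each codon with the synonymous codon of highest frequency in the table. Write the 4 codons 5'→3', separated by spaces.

Codon 1 (Val): best is GTG at 41.2.
Codon 2 (Cys): best is TGT at 21.6.
Codon 3 (Pro): best is CCG at 33.3.
Codon 4 (Lys): best is AAG at 35.9.

GTG TGT CCG AAG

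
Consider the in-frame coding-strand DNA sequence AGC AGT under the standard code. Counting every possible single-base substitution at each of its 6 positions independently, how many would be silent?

2

Codon 1 (AGC, Ser): 1 synonymous substitution.
Codon 2 (AGT, Ser): 1 synonymous substitution.
Total: 1 + 1 = 2.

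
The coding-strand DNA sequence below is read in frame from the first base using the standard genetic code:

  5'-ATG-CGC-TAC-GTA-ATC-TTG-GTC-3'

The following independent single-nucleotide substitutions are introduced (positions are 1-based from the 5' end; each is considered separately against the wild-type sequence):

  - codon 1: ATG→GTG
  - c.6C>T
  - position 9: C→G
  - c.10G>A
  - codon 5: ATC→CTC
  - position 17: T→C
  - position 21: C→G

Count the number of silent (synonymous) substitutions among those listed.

2

Codon 1: ATG (Met) → GTG (Val) — missense.
Codon 2: CGC (Arg) → CGT (Arg) — synonymous.
Codon 3: TAC (Tyr) → TAG (Stop) — nonsense.
Codon 4: GTA (Val) → ATA (Ile) — missense.
Codon 5: ATC (Ile) → CTC (Leu) — missense.
Codon 6: TTG (Leu) → TCG (Ser) — missense.
Codon 7: GTC (Val) → GTG (Val) — synonymous.
Synonymous: 2 of 7.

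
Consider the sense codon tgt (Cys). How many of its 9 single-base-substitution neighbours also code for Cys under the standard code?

Position 1: none → 0 synonymous.
Position 2: none → 0 synonymous.
Position 3: TGC → 1 synonymous.
Total: 0 + 0 + 1 = 1.

1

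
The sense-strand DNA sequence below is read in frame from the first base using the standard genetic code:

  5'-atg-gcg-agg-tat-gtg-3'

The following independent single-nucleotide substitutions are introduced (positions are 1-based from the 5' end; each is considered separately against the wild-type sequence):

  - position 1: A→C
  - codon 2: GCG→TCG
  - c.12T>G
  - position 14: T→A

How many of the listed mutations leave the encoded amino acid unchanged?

Codon 1: ATG (Met) → CTG (Leu) — missense.
Codon 2: GCG (Ala) → TCG (Ser) — missense.
Codon 4: TAT (Tyr) → TAG (Stop) — nonsense.
Codon 5: GTG (Val) → GAG (Glu) — missense.
Synonymous: 0 of 4.

0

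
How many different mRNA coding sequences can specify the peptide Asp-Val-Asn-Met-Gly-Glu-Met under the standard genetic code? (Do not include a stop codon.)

128

Asp: 2 codons.
Val: 4 codons.
Asn: 2 codons.
Met: 1 codon.
Gly: 4 codons.
Glu: 2 codons.
Met: 1 codon.
2 × 4 × 2 × 1 × 4 × 2 × 1 = 128.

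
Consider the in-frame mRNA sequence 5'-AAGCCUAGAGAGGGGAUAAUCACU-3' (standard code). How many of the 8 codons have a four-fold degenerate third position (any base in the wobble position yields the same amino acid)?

Codon 1 AAG (Lys): third position 2-fold.
Codon 2 CCU (Pro): third position 4-fold.
Codon 3 AGA (Arg): third position 2-fold.
Codon 4 GAG (Glu): third position 2-fold.
Codon 5 GGG (Gly): third position 4-fold.
Codon 6 AUA (Ile): third position 3-fold.
Codon 7 AUC (Ile): third position 3-fold.
Codon 8 ACU (Thr): third position 4-fold.
Four-fold degenerate third positions: 3.

3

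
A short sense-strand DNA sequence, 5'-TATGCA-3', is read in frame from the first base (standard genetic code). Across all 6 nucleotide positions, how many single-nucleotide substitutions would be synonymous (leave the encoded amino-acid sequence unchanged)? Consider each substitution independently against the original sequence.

Codon 1 (TAT, Tyr): 1 synonymous substitution.
Codon 2 (GCA, Ala): 3 synonymous substitutions.
Total: 1 + 3 = 4.

4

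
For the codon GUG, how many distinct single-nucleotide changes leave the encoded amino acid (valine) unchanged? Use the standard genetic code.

3

Position 1: none → 0 synonymous.
Position 2: none → 0 synonymous.
Position 3: GUU, GUC, GUA → 3 synonymous.
Total: 0 + 0 + 3 = 3.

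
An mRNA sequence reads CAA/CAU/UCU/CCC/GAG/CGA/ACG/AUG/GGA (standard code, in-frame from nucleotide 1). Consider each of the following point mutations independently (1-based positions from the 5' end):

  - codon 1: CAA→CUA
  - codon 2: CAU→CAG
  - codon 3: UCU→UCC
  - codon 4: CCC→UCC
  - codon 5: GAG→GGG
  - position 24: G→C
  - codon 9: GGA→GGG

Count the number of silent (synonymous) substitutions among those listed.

Codon 1: CAA (Gln) → CUA (Leu) — missense.
Codon 2: CAU (His) → CAG (Gln) — missense.
Codon 3: UCU (Ser) → UCC (Ser) — synonymous.
Codon 4: CCC (Pro) → UCC (Ser) — missense.
Codon 5: GAG (Glu) → GGG (Gly) — missense.
Codon 8: AUG (Met) → AUC (Ile) — missense.
Codon 9: GGA (Gly) → GGG (Gly) — synonymous.
Synonymous: 2 of 7.

2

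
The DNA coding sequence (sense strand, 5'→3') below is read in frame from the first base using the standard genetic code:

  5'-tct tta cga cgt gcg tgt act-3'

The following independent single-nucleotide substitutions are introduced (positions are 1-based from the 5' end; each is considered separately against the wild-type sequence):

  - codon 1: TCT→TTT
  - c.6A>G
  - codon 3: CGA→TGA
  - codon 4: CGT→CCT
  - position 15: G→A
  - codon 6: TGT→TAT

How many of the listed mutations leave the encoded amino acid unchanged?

2

Codon 1: TCT (Ser) → TTT (Phe) — missense.
Codon 2: TTA (Leu) → TTG (Leu) — synonymous.
Codon 3: CGA (Arg) → TGA (Stop) — nonsense.
Codon 4: CGT (Arg) → CCT (Pro) — missense.
Codon 5: GCG (Ala) → GCA (Ala) — synonymous.
Codon 6: TGT (Cys) → TAT (Tyr) — missense.
Synonymous: 2 of 6.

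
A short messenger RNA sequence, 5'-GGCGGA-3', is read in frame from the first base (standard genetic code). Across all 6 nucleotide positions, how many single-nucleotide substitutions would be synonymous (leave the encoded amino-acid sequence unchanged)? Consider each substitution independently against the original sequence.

Codon 1 (GGC, Gly): 3 synonymous substitutions.
Codon 2 (GGA, Gly): 3 synonymous substitutions.
Total: 3 + 3 = 6.

6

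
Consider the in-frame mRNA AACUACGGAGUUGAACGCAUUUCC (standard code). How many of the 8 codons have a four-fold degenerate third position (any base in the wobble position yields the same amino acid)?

Codon 1 AAC (Asn): third position 2-fold.
Codon 2 UAC (Tyr): third position 2-fold.
Codon 3 GGA (Gly): third position 4-fold.
Codon 4 GUU (Val): third position 4-fold.
Codon 5 GAA (Glu): third position 2-fold.
Codon 6 CGC (Arg): third position 4-fold.
Codon 7 AUU (Ile): third position 3-fold.
Codon 8 UCC (Ser): third position 4-fold.
Four-fold degenerate third positions: 4.

4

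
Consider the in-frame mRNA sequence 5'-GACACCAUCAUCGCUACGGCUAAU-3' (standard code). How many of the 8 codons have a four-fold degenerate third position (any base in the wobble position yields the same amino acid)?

Codon 1 GAC (Asp): third position 2-fold.
Codon 2 ACC (Thr): third position 4-fold.
Codon 3 AUC (Ile): third position 3-fold.
Codon 4 AUC (Ile): third position 3-fold.
Codon 5 GCU (Ala): third position 4-fold.
Codon 6 ACG (Thr): third position 4-fold.
Codon 7 GCU (Ala): third position 4-fold.
Codon 8 AAU (Asn): third position 2-fold.
Four-fold degenerate third positions: 4.

4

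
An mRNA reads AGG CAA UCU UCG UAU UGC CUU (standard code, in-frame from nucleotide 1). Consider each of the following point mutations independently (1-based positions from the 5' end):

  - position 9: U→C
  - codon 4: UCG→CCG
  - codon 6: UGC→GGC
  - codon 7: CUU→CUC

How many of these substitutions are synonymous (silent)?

2

Codon 3: UCU (Ser) → UCC (Ser) — synonymous.
Codon 4: UCG (Ser) → CCG (Pro) — missense.
Codon 6: UGC (Cys) → GGC (Gly) — missense.
Codon 7: CUU (Leu) → CUC (Leu) — synonymous.
Synonymous: 2 of 4.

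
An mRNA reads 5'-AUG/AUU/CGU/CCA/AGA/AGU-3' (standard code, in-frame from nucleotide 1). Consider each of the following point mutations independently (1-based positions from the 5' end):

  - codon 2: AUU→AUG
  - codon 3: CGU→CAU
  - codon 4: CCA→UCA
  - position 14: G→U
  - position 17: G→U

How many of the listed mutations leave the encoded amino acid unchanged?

Codon 2: AUU (Ile) → AUG (Met) — missense.
Codon 3: CGU (Arg) → CAU (His) — missense.
Codon 4: CCA (Pro) → UCA (Ser) — missense.
Codon 5: AGA (Arg) → AUA (Ile) — missense.
Codon 6: AGU (Ser) → AUU (Ile) — missense.
Synonymous: 0 of 5.

0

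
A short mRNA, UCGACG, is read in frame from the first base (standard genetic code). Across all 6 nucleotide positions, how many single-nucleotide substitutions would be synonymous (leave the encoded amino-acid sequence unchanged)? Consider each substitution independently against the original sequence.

6

Codon 1 (UCG, Ser): 3 synonymous substitutions.
Codon 2 (ACG, Thr): 3 synonymous substitutions.
Total: 3 + 3 = 6.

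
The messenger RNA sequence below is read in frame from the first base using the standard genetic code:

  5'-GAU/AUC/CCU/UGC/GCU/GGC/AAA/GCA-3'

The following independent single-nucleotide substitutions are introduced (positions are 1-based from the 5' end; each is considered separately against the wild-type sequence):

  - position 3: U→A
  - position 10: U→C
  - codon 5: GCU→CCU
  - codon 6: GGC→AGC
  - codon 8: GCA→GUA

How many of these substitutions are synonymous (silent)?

0

Codon 1: GAU (Asp) → GAA (Glu) — missense.
Codon 4: UGC (Cys) → CGC (Arg) — missense.
Codon 5: GCU (Ala) → CCU (Pro) — missense.
Codon 6: GGC (Gly) → AGC (Ser) — missense.
Codon 8: GCA (Ala) → GUA (Val) — missense.
Synonymous: 0 of 5.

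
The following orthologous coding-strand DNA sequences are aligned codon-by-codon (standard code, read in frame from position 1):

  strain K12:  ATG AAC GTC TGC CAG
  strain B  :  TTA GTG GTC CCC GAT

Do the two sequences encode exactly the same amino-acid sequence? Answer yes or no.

no

Codon 1: ATG Met / TTA Leu — nonsynonymous.
Codon 2: AAC Asn / GTG Val — nonsynonymous.
Codon 3: GTC Val / GTC Val — identical.
Codon 4: TGC Cys / CCC Pro — nonsynonymous.
Codon 5: CAG Gln / GAT Asp — nonsynonymous.
Nonsynonymous differences: 4 → different protein.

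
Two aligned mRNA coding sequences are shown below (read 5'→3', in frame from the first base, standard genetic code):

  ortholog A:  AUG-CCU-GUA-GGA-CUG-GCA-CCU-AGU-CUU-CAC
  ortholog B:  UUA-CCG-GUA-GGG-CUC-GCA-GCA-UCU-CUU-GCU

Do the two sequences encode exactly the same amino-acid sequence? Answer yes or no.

no

Codon 1: AUG Met / UUA Leu — nonsynonymous.
Codon 2: CCU Pro / CCG Pro — synonymous.
Codon 3: GUA Val / GUA Val — identical.
Codon 4: GGA Gly / GGG Gly — synonymous.
Codon 5: CUG Leu / CUC Leu — synonymous.
Codon 6: GCA Ala / GCA Ala — identical.
Codon 7: CCU Pro / GCA Ala — nonsynonymous.
Codon 8: AGU Ser / UCU Ser — synonymous.
Codon 9: CUU Leu / CUU Leu — identical.
Codon 10: CAC His / GCU Ala — nonsynonymous.
Nonsynonymous differences: 3 → different protein.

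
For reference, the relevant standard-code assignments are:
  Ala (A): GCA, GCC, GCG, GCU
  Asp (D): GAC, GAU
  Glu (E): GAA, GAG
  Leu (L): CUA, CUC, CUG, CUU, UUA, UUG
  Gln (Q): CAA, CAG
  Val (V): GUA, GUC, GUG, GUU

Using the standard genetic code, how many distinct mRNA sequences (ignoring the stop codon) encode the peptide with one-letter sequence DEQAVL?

Asp: 2 codons.
Glu: 2 codons.
Gln: 2 codons.
Ala: 4 codons.
Val: 4 codons.
Leu: 6 codons.
2 × 2 × 2 × 4 × 4 × 6 = 768.

768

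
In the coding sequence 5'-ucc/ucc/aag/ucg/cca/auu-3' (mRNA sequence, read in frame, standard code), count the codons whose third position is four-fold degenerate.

4

Codon 1 UCC (Ser): third position 4-fold.
Codon 2 UCC (Ser): third position 4-fold.
Codon 3 AAG (Lys): third position 2-fold.
Codon 4 UCG (Ser): third position 4-fold.
Codon 5 CCA (Pro): third position 4-fold.
Codon 6 AUU (Ile): third position 3-fold.
Four-fold degenerate third positions: 4.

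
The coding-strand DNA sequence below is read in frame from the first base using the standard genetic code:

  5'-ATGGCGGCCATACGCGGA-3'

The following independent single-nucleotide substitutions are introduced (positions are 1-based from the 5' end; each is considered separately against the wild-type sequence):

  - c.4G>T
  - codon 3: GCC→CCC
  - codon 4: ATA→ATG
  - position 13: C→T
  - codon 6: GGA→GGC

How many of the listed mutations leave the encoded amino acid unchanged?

1

Codon 2: GCG (Ala) → TCG (Ser) — missense.
Codon 3: GCC (Ala) → CCC (Pro) — missense.
Codon 4: ATA (Ile) → ATG (Met) — missense.
Codon 5: CGC (Arg) → TGC (Cys) — missense.
Codon 6: GGA (Gly) → GGC (Gly) — synonymous.
Synonymous: 1 of 5.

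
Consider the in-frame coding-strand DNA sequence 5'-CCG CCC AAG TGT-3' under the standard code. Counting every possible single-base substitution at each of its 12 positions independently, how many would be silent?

8

Codon 1 (CCG, Pro): 3 synonymous substitutions.
Codon 2 (CCC, Pro): 3 synonymous substitutions.
Codon 3 (AAG, Lys): 1 synonymous substitution.
Codon 4 (TGT, Cys): 1 synonymous substitution.
Total: 3 + 3 + 1 + 1 = 8.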